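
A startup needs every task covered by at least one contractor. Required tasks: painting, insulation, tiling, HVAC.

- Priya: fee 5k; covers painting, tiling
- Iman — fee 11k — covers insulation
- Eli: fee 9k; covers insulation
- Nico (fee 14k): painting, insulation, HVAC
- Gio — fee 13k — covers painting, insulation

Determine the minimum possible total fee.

19

Choose Priya and Nico: together they cover painting, insulation, tiling, HVAC — every task.
Total fee: 5 + 14 = 19.
No cover costs less than 19.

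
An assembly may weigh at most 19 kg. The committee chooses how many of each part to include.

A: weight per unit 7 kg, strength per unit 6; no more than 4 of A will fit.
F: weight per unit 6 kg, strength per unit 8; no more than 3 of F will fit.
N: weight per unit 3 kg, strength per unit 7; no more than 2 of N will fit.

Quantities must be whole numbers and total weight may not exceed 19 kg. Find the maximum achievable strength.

30

This is a bounded integer knapsack.
2×F and 2×N: weight 18 ≤ 19, strength 2·8 + 2·7 = 30.
1×A, 1×F, and 2×N: weight 19 ≤ 19, strength 1·6 + 1·8 + 2·7 = 28.
Best is 30.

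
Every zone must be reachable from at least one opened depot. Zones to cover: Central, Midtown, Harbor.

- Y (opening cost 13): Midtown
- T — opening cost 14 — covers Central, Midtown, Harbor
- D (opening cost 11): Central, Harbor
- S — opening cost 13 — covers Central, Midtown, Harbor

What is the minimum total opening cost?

S alone covers Central, Midtown, Harbor — every zone.
Total opening cost: 13.
No cover costs less than 13.

13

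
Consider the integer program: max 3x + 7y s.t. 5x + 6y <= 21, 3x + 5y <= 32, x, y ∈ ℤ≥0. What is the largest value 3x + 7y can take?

21

Relaxing integrality, the LP optimum is 24.50 at (x,y) = (0, 3.5), which is not an integer point.
(x,y)=(0,3): 5·0+6·3=18≤21, 3·0+5·3=15≤32, objective 21.
(x,y)=(1,2): 5·1+6·2=17≤21, 3·1+5·2=13≤32, objective 17.
(x,y)=(0,2): 5·0+6·2=12≤21, 3·0+5·2=10≤32, objective 14.
The best lattice point is (0,3), giving 21.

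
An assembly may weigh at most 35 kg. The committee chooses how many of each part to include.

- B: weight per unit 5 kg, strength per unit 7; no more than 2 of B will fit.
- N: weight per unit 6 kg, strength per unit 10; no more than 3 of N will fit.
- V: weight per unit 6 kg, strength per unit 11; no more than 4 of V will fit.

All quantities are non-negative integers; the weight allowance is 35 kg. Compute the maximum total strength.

61

V has the best ratio (11/6); taking only V gives at most 4×11 = 44 (stopped by the supply cap of 4).
Mixing does better — 1×B, 1×N, and 4×V: weight 35 ≤ 35, strength 1·7 + 1·10 + 4·11 = 61.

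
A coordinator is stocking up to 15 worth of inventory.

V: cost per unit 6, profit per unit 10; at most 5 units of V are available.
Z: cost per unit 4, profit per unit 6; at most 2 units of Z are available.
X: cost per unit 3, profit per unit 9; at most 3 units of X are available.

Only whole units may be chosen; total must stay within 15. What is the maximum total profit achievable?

37

1×Z and 3×X: cost 13 ≤ 15, profit 1·6 + 3·9 = 33.
1×V and 3×X: cost 15 ≤ 15, profit 1·10 + 3·9 = 37.
Best is 37.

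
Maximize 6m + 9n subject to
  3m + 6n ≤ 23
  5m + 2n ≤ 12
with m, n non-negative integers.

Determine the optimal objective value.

The continuous relaxation peaks at (1.08, 3.29) with value 36.12; rounding to a feasible lattice point costs some objective.
(m,n)=(1,3): 3·1+6·3=21≤23, 5·1+2·3=11≤12, objective 33.
(m,n)=(0,3): 3·0+6·3=18≤23, 5·0+2·3=6≤12, objective 27.
(m,n)=(1,2): 3·1+6·2=15≤23, 5·1+2·2=9≤12, objective 24.
The best lattice point is (1,3), giving 33.

33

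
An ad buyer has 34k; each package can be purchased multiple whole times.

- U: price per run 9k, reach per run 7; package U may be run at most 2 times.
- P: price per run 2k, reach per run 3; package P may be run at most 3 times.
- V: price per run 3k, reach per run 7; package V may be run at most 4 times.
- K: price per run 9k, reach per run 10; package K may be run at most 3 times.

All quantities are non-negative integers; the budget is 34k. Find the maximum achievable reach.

V has the best ratio (7/3); taking only V gives at most 4×7 = 28 (stopped by the supply cap of 4).
Mixing does better — 2×P, 4×V, and 2×K: price 34 ≤ 34, reach 2·3 + 4·7 + 2·10 = 54.

54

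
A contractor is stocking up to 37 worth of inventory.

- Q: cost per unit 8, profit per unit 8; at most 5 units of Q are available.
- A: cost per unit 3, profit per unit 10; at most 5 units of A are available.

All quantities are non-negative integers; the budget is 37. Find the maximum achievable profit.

66

Take 2×Q and 5×A: cost 31 ≤ 37, profit 2·8 + 5·10 = 66.
A has the best ratio (10/3) and is taken to its limit of 5; remaining capacity is filled optimally with the others.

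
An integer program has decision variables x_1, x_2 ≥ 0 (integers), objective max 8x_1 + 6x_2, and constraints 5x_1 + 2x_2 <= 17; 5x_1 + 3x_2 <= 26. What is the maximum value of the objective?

48

The continuous relaxation peaks at (0, 8.5) with value 51.00; rounding to a feasible lattice point costs some objective.
(x_1,x_2)=(0,8) is feasible, giving 48.
(x_1,x_2)=(0,7) is feasible, giving 42.
Maximum is 48 at (x_1,x_2)=(0,8).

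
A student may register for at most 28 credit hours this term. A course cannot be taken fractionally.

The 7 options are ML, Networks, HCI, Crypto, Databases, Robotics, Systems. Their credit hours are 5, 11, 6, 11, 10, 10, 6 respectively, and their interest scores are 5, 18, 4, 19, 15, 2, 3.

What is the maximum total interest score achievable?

42

This is a 0-1 knapsack instance.
Networks + HCI + Crypto: credit hours 11 + 6 + 11 = 28 ≤ 28, interest score 18 + 4 + 19 = 41.
Networks + Crypto + Systems: credit hours 11 + 11 + 6 = 28 ≤ 28, interest score 18 + 19 + 3 = 40.
ML + Networks + Crypto: credit hours 5 + 11 + 11 = 27 ≤ 28, interest score 5 + 18 + 19 = 42.
Best is ML, Networks, and Crypto with total interest score 42.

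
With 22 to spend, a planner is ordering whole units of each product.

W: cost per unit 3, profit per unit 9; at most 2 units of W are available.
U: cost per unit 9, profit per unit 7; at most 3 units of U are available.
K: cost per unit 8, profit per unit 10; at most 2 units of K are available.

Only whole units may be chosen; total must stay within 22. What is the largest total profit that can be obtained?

1×W and 2×K: cost 19 ≤ 22, profit 1·9 + 2·10 = 29.
2×W and 2×K: cost 22 ≤ 22, profit 2·9 + 2·10 = 38.
Best is 38.

38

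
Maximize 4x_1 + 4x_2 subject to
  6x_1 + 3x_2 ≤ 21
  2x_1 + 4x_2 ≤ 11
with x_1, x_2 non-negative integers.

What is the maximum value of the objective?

(x_1,x_2)=(3,1) is feasible, giving 16.
(x_1,x_2)=(1,2) is feasible, giving 12.
The best lattice point is (3,1), giving 16.

16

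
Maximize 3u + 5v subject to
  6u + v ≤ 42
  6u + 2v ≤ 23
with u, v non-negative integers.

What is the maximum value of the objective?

(u,v)=(0,11) is feasible, giving 55.
(u,v)=(0,10) is feasible, giving 50.
Maximum is 55 at (u,v)=(0,11).

55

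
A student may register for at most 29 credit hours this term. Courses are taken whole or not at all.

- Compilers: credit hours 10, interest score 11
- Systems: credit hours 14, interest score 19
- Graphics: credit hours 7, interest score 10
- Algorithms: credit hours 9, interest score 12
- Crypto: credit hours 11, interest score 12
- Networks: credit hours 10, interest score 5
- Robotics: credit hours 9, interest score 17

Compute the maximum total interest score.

Compilers + Algorithms + Robotics: credit hours 10 + 9 + 9 = 28 ≤ 29, interest score 11 + 12 + 17 = 40.
Algorithms + Crypto + Robotics: credit hours 9 + 11 + 9 = 29 ≤ 29, interest score 12 + 12 + 17 = 41.
Best is Algorithms, Crypto, and Robotics with total interest score 41.

41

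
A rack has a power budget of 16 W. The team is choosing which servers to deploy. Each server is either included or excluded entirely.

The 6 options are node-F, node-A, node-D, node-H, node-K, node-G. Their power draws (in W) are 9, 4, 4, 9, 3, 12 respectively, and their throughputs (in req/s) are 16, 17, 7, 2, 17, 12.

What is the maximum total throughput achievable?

50

node-F + node-D + node-K: power draw 9 + 4 + 3 = 16 ≤ 16, throughput 16 + 7 + 17 = 40.
node-A + node-D + node-K: power draw 4 + 4 + 3 = 11 ≤ 16, throughput 17 + 7 + 17 = 41.
node-F + node-A + node-K: power draw 9 + 4 + 3 = 16 ≤ 16, throughput 16 + 17 + 17 = 50.
Best is node-F, node-A, and node-K with total throughput 50.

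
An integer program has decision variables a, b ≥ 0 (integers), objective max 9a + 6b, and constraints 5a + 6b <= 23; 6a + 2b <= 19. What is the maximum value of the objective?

Relaxing integrality, the LP optimum is 33.46 at (a,b) = (2.62, 1.65), which is not an integer point.
(a,b)=(2,2) is feasible, giving 30.
(a,b)=(3,0) is feasible, giving 27.
(a,b)=(1,3) is feasible, giving 27.
The best lattice point is (2,2), giving 30.

30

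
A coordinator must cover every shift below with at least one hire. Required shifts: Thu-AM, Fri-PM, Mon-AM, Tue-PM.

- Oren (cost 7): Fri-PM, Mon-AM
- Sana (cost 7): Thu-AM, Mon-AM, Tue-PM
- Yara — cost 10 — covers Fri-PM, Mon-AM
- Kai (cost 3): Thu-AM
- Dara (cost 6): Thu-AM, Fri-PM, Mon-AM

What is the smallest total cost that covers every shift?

Choose Sana and Dara: together they cover Thu-AM, Fri-PM, Mon-AM, Tue-PM — every shift.
Total cost: 7 + 6 = 13.
No cover costs less than 13.

13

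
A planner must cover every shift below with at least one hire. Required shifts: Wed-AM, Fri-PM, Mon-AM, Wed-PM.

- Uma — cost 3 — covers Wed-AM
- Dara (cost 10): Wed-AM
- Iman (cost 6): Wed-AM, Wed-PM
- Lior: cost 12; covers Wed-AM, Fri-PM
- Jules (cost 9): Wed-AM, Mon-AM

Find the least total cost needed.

Choose Iman, Lior, and Jules: together they cover Wed-AM, Fri-PM, Mon-AM, Wed-PM — every shift.
Total cost: 6 + 12 + 9 = 27.

27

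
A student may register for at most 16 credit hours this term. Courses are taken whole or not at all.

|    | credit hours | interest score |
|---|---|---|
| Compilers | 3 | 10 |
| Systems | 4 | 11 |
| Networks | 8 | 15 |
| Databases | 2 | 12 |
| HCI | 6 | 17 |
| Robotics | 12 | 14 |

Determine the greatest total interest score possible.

This is an integer program with binary decision variables.
Take Compilers, Systems, Databases, and HCI: credit hours 3 + 4 + 2 + 6 = 15 ≤ 16, interest score 10 + 11 + 12 + 17 = 50.
No other feasible combination does better.

50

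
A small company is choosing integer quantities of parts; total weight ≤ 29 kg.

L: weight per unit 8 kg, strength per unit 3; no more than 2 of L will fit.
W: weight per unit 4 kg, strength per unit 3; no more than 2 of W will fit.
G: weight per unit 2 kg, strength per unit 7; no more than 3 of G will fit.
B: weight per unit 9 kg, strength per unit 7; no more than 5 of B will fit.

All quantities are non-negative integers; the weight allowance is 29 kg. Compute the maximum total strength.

38

G has the best ratio (7/2); taking only G gives at most 3×7 = 21 (stopped by the supply cap of 3).
Mixing does better — 1×W, 3×G, and 2×B: weight 28 ≤ 29, strength 1·3 + 3·7 + 2·7 = 38.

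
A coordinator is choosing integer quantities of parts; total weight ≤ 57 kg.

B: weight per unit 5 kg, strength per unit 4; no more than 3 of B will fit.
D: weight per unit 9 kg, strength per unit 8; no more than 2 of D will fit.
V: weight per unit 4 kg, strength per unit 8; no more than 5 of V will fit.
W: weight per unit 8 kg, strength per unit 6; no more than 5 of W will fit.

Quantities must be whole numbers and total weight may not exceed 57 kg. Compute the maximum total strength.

2×B, 2×D, 5×V, and 1×W: weight 56 ≤ 57, strength 2·4 + 2·8 + 5·8 + 1·6 = 70.
2×D, 5×V, and 2×W: weight 54 ≤ 57, strength 2·8 + 5·8 + 2·6 = 68.
Best is 70.

70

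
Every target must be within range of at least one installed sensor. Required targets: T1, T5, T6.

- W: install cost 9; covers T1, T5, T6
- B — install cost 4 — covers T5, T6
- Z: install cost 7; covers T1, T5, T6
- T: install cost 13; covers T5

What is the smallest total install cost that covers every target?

Z alone covers T1, T5, T6 — every target.
Total install cost: 7.

7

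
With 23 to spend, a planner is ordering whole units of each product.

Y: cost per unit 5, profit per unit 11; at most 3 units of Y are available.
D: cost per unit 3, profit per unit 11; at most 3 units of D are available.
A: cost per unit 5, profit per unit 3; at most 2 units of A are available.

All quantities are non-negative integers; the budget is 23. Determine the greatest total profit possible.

This is a bounded integer knapsack.
3×Y and 2×D: cost 21 ≤ 23, profit 3·11 + 2·11 = 55.
2×Y and 3×D: cost 19 ≤ 23, profit 2·11 + 3·11 = 55.
Best is 55.

55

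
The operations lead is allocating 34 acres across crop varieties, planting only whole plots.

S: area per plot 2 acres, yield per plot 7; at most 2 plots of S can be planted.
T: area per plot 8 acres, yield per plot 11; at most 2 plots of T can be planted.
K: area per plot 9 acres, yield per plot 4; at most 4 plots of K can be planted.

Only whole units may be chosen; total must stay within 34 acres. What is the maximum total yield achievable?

40

2×S, 2×T, and 1×K: area 29 ≤ 34, yield 2·7 + 2·11 + 1·4 = 40.
2×S and 2×T: area 20 ≤ 34, yield 2·7 + 2·11 = 36.
Best is 40.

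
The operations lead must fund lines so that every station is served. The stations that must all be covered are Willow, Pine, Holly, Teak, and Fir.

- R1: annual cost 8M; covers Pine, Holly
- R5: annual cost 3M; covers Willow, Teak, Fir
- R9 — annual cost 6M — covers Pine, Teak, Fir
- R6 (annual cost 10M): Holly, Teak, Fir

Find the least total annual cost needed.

11

Choose R1 and R5: together they cover Willow, Pine, Holly, Teak, Fir — every station.
Total annual cost: 8 + 3 = 11.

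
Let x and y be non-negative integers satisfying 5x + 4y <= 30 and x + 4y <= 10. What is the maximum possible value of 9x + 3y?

(x,y)=(6,0): 5·6+4·0=30≤30, 1·6+4·0=6≤10, objective 54.
(x,y)=(5,1): 5·5+4·1=29≤30, 1·5+4·1=9≤10, objective 48.
(x,y)=(5,0): 5·5+4·0=25≤30, 1·5+4·0=5≤10, objective 45.
The best lattice point is (6,0), giving 54.

54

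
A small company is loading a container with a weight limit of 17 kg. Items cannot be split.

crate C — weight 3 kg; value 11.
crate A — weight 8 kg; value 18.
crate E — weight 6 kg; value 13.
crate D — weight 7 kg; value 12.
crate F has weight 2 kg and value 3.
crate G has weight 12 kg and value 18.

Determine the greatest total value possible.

42

crate C + crate A + crate E: weight 3 + 8 + 6 = 17 ≤ 17, value 11 + 18 + 13 = 42.
crate A + crate E + crate F: weight 8 + 6 + 2 = 16 ≤ 17, value 18 + 13 + 3 = 34.
crate C + crate E + crate D: weight 3 + 6 + 7 = 16 ≤ 17, value 11 + 13 + 12 = 36.
Best is crate C, crate A, and crate E with total value 42.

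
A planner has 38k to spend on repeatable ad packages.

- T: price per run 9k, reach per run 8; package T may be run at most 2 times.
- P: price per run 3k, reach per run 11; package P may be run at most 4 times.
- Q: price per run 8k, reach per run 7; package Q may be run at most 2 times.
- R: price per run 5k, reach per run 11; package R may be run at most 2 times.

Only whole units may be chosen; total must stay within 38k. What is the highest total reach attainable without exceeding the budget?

80

This is a bounded integer knapsack.
1×T, 4×P, and 2×R: price 31 ≤ 38, reach 1·8 + 4·11 + 2·11 = 74.
4×P, 2×Q, and 2×R: price 38 ≤ 38, reach 4·11 + 2·7 + 2·11 = 80.
Best is 80.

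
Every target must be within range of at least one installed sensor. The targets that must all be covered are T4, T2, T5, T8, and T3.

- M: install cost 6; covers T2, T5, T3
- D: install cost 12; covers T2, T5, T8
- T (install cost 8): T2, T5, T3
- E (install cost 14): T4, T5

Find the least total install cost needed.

This is a weighted set-cover instance.
Choose M, D, and E: together they cover T4, T2, T5, T8, T3 — every target.
Total install cost: 6 + 12 + 14 = 32.

32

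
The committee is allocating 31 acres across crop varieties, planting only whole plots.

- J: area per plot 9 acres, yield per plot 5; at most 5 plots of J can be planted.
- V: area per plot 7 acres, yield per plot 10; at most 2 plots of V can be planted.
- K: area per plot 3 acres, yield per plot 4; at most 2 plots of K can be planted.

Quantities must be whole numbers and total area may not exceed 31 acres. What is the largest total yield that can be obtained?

33

V has the best ratio (10/7); taking only V gives at most 2×10 = 20 (stopped by the supply cap of 2).
Mixing does better — 1×J, 2×V, and 2×K: area 29 ≤ 31, yield 1·5 + 2·10 + 2·4 = 33.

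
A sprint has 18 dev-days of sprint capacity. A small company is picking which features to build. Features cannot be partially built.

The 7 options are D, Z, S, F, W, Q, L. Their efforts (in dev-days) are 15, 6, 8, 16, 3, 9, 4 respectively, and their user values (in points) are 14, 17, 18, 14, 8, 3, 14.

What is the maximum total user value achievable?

49

Allowing fractional choices, the relaxed optimum would be about 50.2, but features are indivisible.
Z + S + L: effort 6 + 8 + 4 = 18 ≤ 18, user value 17 + 18 + 14 = 49.
Z + S + W: effort 6 + 8 + 3 = 17 ≤ 18, user value 17 + 18 + 8 = 43.
Best is Z, S, and L with total user value 49.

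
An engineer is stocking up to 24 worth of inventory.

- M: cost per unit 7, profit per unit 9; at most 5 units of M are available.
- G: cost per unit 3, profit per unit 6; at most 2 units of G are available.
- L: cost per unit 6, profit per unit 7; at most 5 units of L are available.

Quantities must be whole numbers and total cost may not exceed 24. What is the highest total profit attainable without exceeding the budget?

G has the best ratio (6/3); taking only G gives at most 2×6 = 12 (stopped by the supply cap of 2).
Mixing does better — 2×G and 3×L: cost 24 ≤ 24, profit 2·6 + 3·7 = 33.

33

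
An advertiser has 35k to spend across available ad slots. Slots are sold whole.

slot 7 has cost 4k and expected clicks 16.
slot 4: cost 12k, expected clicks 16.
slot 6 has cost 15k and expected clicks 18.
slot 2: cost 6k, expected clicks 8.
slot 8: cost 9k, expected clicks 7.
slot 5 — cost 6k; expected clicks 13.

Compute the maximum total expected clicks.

55

Take slot 7, slot 6, slot 2, and slot 5: cost 4 + 15 + 6 + 6 = 31 ≤ 35, expected clicks 16 + 18 + 8 + 13 = 55.
No other feasible combination does better.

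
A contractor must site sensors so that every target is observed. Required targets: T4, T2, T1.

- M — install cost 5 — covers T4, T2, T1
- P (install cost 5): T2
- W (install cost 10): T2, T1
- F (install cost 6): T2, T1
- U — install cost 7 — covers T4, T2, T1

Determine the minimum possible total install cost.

5

M alone covers T4, T2, T1 — every target.
Total install cost: 5.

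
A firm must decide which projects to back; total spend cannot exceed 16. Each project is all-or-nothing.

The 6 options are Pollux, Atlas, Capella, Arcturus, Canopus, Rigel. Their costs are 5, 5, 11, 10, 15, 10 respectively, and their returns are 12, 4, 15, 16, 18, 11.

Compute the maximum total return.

28

Pollux + Arcturus: cost 5 + 10 = 15 ≤ 16, return 12 + 16 = 28.
Pollux + Capella: cost 5 + 11 = 16 ≤ 16, return 12 + 15 = 27.
Best is Pollux and Arcturus with total return 28.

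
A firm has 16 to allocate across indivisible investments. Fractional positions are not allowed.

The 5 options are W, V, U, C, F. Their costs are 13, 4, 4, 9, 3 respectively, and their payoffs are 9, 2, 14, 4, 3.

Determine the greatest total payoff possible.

21

Take U, C, and F: cost 4 + 9 + 3 = 16 ≤ 16, payoff 14 + 4 + 3 = 21.
No other feasible combination does better.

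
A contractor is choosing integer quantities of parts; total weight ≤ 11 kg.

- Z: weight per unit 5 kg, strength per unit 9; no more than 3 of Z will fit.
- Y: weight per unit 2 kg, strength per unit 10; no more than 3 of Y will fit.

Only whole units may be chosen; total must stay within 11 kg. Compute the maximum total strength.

39

This is a bounded integer knapsack.
3×Y: weight 6 ≤ 11, strength 3·10 = 30.
1×Z and 3×Y: weight 11 ≤ 11, strength 1·9 + 3·10 = 39.
Best is 39.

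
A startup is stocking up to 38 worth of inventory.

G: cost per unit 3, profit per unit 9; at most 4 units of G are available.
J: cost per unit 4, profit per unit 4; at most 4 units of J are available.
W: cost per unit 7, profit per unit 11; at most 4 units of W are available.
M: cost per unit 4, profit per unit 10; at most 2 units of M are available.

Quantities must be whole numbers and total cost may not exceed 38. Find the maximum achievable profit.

82

3×G, 3×W, and 2×M: cost 38 ≤ 38, profit 3·9 + 3·11 + 2·10 = 80.
4×G, 1×J, 2×W, and 2×M: cost 38 ≤ 38, profit 4·9 + 1·4 + 2·11 + 2·10 = 82.
Best is 82.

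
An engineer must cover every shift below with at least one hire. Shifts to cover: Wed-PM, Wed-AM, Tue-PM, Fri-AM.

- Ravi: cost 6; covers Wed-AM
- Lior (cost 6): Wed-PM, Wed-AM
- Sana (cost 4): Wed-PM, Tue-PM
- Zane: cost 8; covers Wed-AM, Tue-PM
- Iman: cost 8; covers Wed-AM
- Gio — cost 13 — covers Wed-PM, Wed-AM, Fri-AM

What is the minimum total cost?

The greedy cost-per-new-shift heuristic would pick Sana, Ravi, and Gio for 23, but a cheaper cover exists.
Choose Sana and Gio: together they cover Wed-PM, Wed-AM, Tue-PM, Fri-AM — every shift.
Total cost: 4 + 13 = 17.
No cover costs less than 17.

17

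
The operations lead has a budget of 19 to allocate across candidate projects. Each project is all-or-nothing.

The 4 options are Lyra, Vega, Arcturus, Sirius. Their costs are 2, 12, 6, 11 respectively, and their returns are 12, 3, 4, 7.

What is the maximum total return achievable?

Lyra + Arcturus + Sirius: cost 2 + 6 + 11 = 19 ≤ 19, return 12 + 4 + 7 = 23.
Lyra + Sirius: cost 2 + 11 = 13 ≤ 19, return 12 + 7 = 19.
Lyra + Arcturus: cost 2 + 6 = 8 ≤ 19, return 12 + 4 = 16.
Best is Lyra, Arcturus, and Sirius with total return 23.

23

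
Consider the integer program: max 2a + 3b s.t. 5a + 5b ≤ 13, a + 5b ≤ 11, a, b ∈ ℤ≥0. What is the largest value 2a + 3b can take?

Relaxing integrality, the LP optimum is 7.30 at (a,b) = (0.5, 2.1), which is not an integer point.
(a,b)=(0,2): 5·0+5·2=10≤13, 1·0+5·2=10≤11, objective 6.
(a,b)=(1,1): 5·1+5·1=10≤13, 1·1+5·1=6≤11, objective 5.
(a,b)=(0,1): 5·0+5·1=5≤13, 1·0+5·1=5≤11, objective 3.
Maximum is 6 at (a,b)=(0,2).

6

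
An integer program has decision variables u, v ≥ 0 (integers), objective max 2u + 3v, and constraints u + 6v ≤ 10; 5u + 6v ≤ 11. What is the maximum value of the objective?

The continuous relaxation peaks at (0.25, 1.62) with value 5.38; rounding to a feasible lattice point costs some objective.
(u,v)=(1,1) is feasible, giving 5.
(u,v)=(2,0) is feasible, giving 4.
The best lattice point is (1,1), giving 5.

5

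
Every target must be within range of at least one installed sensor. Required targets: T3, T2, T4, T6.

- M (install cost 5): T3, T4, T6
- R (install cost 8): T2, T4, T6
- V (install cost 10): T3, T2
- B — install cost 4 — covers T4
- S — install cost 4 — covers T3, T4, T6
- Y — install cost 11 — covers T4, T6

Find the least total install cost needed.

12

Choose R and S: together they cover T3, T2, T4, T6 — every target.
Total install cost: 8 + 4 = 12.
No cover costs less than 12.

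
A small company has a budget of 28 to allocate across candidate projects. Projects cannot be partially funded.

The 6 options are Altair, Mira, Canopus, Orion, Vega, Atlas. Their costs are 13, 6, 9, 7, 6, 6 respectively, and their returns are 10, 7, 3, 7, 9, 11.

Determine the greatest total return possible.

34

This is a 0-1 knapsack instance.
Mira + Orion + Vega + Atlas: cost 6 + 7 + 6 + 6 = 25 ≤ 28, return 7 + 7 + 9 + 11 = 34.
Mira + Canopus + Vega + Atlas: cost 6 + 9 + 6 + 6 = 27 ≤ 28, return 7 + 3 + 9 + 11 = 30.
Altair + Vega + Atlas: cost 13 + 6 + 6 = 25 ≤ 28, return 10 + 9 + 11 = 30.
Best is Mira, Orion, Vega, and Atlas with total return 34.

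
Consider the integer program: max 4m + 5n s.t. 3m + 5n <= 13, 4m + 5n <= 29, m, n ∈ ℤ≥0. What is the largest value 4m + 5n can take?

(m,n)=(4,0): 3·4+5·0=12≤13, 4·4+5·0=16≤29, objective 16.
(m,n)=(3,0): 3·3+5·0=9≤13, 4·3+5·0=12≤29, objective 12.
The best lattice point is (4,0), giving 16.

16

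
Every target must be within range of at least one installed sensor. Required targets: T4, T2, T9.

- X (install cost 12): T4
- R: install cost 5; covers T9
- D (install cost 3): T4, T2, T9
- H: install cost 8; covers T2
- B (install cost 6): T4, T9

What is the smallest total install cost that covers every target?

3

This is a weighted set-cover instance.
D alone covers T4, T2, T9 — every target.
Total install cost: 3.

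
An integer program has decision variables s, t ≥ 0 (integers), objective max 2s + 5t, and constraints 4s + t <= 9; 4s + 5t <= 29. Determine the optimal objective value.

27

(s,t)=(1,5) is feasible, giving 27.
(s,t)=(0,5) is feasible, giving 25.
Maximum is 27 at (s,t)=(1,5).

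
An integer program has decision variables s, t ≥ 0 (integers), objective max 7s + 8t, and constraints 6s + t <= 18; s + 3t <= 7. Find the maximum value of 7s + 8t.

23

(s,t)=(1,2): 6·1+1·2=8≤18, 1·1+3·2=7≤7, objective 23.
(s,t)=(2,1): 6·2+1·1=13≤18, 1·2+3·1=5≤7, objective 22.
(s,t)=(3,0): 6·3+1·0=18≤18, 1·3+3·0=3≤7, objective 21.
No feasible integer point exceeds 23.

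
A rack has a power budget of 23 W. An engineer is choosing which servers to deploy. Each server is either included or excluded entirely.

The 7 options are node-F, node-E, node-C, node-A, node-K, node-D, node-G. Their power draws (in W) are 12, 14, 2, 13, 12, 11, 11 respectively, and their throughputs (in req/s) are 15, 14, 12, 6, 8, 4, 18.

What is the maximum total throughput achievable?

Allowing fractional choices, the relaxed optimum would be about 42.5, but servers are indivisible.
node-C + node-G: power draw 2 + 11 = 13 ≤ 23, throughput 12 + 18 = 30.
node-F + node-G: power draw 12 + 11 = 23 ≤ 23, throughput 15 + 18 = 33.
Best is node-F and node-G with total throughput 33.

33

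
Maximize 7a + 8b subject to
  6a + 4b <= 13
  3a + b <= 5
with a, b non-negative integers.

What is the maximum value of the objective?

24

The continuous relaxation peaks at (0, 3.25) with value 26.00; rounding to a feasible lattice point costs some objective.
(a,b)=(0,3): 6·0+4·3=12≤13, 3·0+1·3=3≤5, objective 24.
(a,b)=(0,2): 6·0+4·2=8≤13, 3·0+1·2=2≤5, objective 16.
Maximum is 24 at (a,b)=(0,3).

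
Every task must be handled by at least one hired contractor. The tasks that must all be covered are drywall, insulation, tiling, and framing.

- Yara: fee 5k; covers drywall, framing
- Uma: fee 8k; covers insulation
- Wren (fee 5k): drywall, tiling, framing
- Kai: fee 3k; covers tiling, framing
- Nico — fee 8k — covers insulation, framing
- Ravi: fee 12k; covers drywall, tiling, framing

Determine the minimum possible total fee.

13

Choose Uma and Wren: together they cover drywall, insulation, tiling, framing — every task.
Total fee: 8 + 5 = 13.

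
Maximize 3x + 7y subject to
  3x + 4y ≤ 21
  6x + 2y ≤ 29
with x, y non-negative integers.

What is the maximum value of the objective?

(x,y)=(0,5): 3·0+4·5=20≤21, 6·0+2·5=10≤29, objective 35.
(x,y)=(1,4): 3·1+4·4=19≤21, 6·1+2·4=14≤29, objective 31.
(x,y)=(0,4): 3·0+4·4=16≤21, 6·0+2·4=8≤29, objective 28.
Maximum is 35 at (x,y)=(0,5).

35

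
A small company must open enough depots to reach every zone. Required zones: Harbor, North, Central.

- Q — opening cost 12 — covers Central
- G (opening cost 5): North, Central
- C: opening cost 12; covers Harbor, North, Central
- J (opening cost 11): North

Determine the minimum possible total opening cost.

12

This is an integer covering problem.
C alone covers Harbor, North, Central — every zone.
Total opening cost: 12.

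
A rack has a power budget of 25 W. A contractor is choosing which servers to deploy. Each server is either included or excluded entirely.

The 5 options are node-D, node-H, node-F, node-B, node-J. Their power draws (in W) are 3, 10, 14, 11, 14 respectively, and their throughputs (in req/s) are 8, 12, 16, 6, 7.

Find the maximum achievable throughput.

28

Allowing fractional choices, the relaxed optimum would be about 33.7, but servers are indivisible.
node-D + node-F: power draw 3 + 14 = 17 ≤ 25, throughput 8 + 16 = 24.
node-H + node-F: power draw 10 + 14 = 24 ≤ 25, throughput 12 + 16 = 28.
node-D + node-H + node-B: power draw 3 + 10 + 11 = 24 ≤ 25, throughput 8 + 12 + 6 = 26.
Best is node-H and node-F with total throughput 28.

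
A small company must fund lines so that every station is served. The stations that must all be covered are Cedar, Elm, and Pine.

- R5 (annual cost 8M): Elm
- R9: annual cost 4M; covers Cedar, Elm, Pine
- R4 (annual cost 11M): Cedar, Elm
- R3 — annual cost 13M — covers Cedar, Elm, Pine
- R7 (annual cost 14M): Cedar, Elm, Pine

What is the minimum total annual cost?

R9 alone covers Cedar, Elm, Pine — every station.
Total annual cost: 4.

4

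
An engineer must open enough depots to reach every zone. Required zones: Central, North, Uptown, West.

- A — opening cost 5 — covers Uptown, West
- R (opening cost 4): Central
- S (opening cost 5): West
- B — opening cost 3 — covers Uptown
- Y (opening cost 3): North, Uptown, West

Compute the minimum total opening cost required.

Choose R and Y: together they cover Central, North, Uptown, West — every zone.
Total opening cost: 4 + 3 = 7.
No cover costs less than 7.

7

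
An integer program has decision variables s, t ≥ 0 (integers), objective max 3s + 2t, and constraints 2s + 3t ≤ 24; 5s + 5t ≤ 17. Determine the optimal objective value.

Relaxing integrality, the LP optimum is 10.20 at (s,t) = (3.4, 0), which is not an integer point.
(s,t)=(3,0): 2·3+3·0=6≤24, 5·3+5·0=15≤17, objective 9.
(s,t)=(2,1): 2·2+3·1=7≤24, 5·2+5·1=15≤17, objective 8.
(s,t)=(2,0): 2·2+3·0=4≤24, 5·2+5·0=10≤17, objective 6.
No feasible integer point exceeds 9.

9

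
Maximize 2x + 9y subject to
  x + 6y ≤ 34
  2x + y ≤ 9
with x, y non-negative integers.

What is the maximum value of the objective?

The continuous relaxation peaks at (1.82, 5.36) with value 51.91; rounding to a feasible lattice point costs some objective.
(x,y)=(2,5): 1·2+6·5=32≤34, 2·2+1·5=9≤9, objective 49.
(x,y)=(1,5): 1·1+6·5=31≤34, 2·1+1·5=7≤9, objective 47.
(x,y)=(0,5): 1·0+6·5=30≤34, 2·0+1·5=5≤9, objective 45.
Maximum is 49 at (x,y)=(2,5).

49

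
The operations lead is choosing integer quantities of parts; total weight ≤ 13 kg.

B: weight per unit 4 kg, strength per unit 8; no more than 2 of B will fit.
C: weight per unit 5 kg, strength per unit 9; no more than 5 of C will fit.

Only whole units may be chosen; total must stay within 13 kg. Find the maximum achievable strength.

B has the best ratio (8/4); taking only B gives at most 2×8 = 16 (stopped by the supply cap of 2).
Mixing does better — 2×B and 1×C: weight 13 ≤ 13, strength 2·8 + 1·9 = 25.

25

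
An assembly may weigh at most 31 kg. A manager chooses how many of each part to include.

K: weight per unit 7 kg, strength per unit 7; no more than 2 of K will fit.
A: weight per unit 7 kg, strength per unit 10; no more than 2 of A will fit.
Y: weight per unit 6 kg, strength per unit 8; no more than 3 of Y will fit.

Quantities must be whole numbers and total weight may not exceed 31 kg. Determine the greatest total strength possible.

36

This is a bounded integer knapsack.
Take 2×A and 2×Y: weight 26 ≤ 31, strength 2·10 + 2·8 = 36.
A has the best ratio (10/7) and is taken to its limit of 2; remaining capacity is filled optimally with the others.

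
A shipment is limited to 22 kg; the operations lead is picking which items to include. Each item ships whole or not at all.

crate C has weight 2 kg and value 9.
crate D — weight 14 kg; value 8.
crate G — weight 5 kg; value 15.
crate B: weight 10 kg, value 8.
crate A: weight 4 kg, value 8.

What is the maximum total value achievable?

Allowing fractional choices, the relaxed optimum would be about 40.6, but items are indivisible.
crate C + crate G + crate A: weight 2 + 5 + 4 = 11 ≤ 22, value 9 + 15 + 8 = 32.
crate C + crate G + crate B + crate A: weight 2 + 5 + 10 + 4 = 21 ≤ 22, value 9 + 15 + 8 + 8 = 40.
Best is crate C, crate G, crate B, and crate A with total value 40.

40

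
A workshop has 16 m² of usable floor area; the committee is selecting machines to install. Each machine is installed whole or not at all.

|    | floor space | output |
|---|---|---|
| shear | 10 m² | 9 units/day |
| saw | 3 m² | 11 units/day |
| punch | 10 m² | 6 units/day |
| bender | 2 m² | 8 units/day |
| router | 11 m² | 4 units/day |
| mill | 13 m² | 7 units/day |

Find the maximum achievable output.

Allowing fractional choices, the relaxed optimum would be about 28.6, but machines are indivisible.
saw + punch + bender: floor space 3 + 10 + 2 = 15 ≤ 16, output 11 + 6 + 8 = 25.
shear + saw + bender: floor space 10 + 3 + 2 = 15 ≤ 16, output 9 + 11 + 8 = 28.
Best is shear, saw, and bender with total output 28.

28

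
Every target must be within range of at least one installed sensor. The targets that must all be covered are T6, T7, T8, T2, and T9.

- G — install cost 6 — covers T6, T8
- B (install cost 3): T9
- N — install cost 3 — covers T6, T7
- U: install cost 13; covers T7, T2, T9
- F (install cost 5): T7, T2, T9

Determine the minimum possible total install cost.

11

Choose G and F: together they cover T6, T7, T8, T2, T9 — every target.
Total install cost: 6 + 5 = 11.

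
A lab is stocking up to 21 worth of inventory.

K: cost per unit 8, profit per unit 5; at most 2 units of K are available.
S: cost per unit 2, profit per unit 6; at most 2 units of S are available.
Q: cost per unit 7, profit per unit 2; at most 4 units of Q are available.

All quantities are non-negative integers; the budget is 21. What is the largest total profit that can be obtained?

22

Take 2×K and 2×S: cost 20 ≤ 21, profit 2·5 + 2·6 = 22.
S has the best ratio (6/2) and is taken to its limit of 2; remaining capacity is filled optimally with the others.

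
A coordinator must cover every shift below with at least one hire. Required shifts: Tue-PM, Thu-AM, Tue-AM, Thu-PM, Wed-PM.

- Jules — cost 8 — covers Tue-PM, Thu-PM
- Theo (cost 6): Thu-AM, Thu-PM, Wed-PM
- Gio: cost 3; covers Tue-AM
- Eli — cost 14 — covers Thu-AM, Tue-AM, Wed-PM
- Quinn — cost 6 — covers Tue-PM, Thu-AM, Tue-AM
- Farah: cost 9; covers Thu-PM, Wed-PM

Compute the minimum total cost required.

The greedy cost-per-new-shift heuristic would pick Theo, Gio, and Quinn for 15, but a cheaper cover exists.
Choose Theo and Quinn: together they cover Tue-PM, Thu-AM, Tue-AM, Thu-PM, Wed-PM — every shift.
Total cost: 6 + 6 = 12.
No cover costs less than 12.

12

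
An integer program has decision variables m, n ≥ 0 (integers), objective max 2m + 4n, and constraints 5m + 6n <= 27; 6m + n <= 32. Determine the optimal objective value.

(m,n)=(0,4) is feasible, giving 16.
(m,n)=(1,3) is feasible, giving 14.
(m,n)=(0,3) is feasible, giving 12.
The best lattice point is (0,4), giving 16.

16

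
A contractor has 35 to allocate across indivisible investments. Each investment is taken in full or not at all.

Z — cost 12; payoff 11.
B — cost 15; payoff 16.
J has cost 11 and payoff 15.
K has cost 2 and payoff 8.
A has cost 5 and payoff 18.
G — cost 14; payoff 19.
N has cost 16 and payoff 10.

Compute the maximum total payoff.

60

J + K + A + G: cost 11 + 2 + 5 + 14 = 32 ≤ 35, payoff 15 + 8 + 18 + 19 = 60.
B + J + K + A: cost 15 + 11 + 2 + 5 = 33 ≤ 35, payoff 16 + 15 + 8 + 18 = 57.
Z + K + A + G: cost 12 + 2 + 5 + 14 = 33 ≤ 35, payoff 11 + 8 + 18 + 19 = 56.
Best is J, K, A, and G with total payoff 60.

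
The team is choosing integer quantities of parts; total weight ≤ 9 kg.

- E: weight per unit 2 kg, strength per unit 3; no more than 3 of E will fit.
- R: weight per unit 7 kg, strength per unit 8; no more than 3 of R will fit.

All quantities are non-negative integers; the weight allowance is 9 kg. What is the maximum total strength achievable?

11

3×E: weight 6 ≤ 9, strength 3·3 = 9.
1×E and 1×R: weight 9 ≤ 9, strength 1·3 + 1·8 = 11.
Best is 11.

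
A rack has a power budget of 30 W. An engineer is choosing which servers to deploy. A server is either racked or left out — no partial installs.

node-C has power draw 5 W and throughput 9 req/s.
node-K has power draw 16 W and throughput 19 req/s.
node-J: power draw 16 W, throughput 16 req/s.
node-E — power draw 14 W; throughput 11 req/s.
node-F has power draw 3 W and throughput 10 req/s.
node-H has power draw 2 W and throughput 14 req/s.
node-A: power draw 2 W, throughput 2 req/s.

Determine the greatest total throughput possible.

node-C + node-K + node-F + node-H: power draw 5 + 16 + 3 + 2 = 26 ≤ 30, throughput 9 + 19 + 10 + 14 = 52.
node-C + node-K + node-F + node-H + node-A: power draw 5 + 16 + 3 + 2 + 2 = 28 ≤ 30, throughput 9 + 19 + 10 + 14 + 2 = 54.
Best is node-C, node-K, node-F, node-H, and node-A with total throughput 54.

54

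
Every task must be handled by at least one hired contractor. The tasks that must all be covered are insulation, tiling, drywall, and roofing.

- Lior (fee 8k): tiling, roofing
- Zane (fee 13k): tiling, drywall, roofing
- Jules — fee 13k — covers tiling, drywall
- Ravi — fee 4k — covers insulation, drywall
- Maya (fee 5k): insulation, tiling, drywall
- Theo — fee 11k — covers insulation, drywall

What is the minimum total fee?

12

The greedy cost-per-new-task heuristic would pick Maya and Lior for 13, but a cheaper cover exists.
Choose Lior and Ravi: together they cover insulation, tiling, drywall, roofing — every task.
Total fee: 8 + 4 = 12.
No cover costs less than 12.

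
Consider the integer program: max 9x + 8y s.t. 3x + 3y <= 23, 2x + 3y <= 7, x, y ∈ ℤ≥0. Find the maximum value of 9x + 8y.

Relaxing integrality, the LP optimum is 31.50 at (x,y) = (3.5, 0), which is not an integer point.
(x,y)=(3,0): 3·3+3·0=9≤23, 2·3+3·0=6≤7, objective 27.
(x,y)=(2,1): 3·2+3·1=9≤23, 2·2+3·1=7≤7, objective 26.
(x,y)=(2,0): 3·2+3·0=6≤23, 2·2+3·0=4≤7, objective 18.
No feasible integer point exceeds 27.

27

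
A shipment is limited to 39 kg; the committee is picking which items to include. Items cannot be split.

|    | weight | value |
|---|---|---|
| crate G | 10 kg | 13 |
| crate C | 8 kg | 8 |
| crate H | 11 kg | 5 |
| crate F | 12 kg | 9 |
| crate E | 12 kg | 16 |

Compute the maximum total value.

Take crate G, crate F, and crate E: weight 10 + 12 + 12 = 34 ≤ 39, value 13 + 9 + 16 = 38.
No other feasible combination does better.

38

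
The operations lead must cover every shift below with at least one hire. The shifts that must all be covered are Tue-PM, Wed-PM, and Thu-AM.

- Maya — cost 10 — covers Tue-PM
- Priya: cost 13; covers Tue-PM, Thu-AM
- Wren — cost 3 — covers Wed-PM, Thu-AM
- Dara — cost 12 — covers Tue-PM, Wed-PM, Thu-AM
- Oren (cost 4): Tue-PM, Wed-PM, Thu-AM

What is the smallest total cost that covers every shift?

4

Oren alone covers Tue-PM, Wed-PM, Thu-AM — every shift.
Total cost: 4.
No cover costs less than 4.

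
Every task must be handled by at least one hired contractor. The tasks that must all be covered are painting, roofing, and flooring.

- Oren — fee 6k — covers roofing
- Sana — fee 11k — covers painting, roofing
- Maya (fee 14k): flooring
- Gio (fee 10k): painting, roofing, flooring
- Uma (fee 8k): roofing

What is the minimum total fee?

This is an integer covering problem.
Gio alone covers painting, roofing, flooring — every task.
Total fee: 10.

10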